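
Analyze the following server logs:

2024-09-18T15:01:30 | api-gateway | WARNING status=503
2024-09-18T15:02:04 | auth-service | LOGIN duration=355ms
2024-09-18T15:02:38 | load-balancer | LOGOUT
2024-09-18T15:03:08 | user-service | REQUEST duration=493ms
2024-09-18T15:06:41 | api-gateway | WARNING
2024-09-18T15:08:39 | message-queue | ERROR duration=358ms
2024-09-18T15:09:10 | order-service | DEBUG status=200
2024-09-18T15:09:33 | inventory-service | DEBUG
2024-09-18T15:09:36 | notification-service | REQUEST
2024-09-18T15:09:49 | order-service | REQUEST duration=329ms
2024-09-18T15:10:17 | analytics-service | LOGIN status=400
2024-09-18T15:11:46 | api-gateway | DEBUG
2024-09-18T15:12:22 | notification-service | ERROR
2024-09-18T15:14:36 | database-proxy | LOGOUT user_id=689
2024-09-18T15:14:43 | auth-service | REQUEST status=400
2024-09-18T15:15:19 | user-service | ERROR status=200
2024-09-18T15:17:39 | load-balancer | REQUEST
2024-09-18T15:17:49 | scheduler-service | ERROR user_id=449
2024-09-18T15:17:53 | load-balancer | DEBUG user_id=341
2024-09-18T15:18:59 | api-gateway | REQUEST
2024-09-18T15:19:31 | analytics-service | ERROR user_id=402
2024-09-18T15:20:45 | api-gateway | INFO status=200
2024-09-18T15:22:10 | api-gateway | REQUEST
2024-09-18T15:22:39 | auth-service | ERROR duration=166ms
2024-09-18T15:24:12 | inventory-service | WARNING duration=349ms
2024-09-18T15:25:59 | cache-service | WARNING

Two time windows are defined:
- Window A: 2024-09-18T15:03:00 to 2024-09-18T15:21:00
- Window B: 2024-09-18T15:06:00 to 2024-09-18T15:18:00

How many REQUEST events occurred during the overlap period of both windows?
4

To find overlap events:

1. Window A: 2024-09-18T15:03:00 to 2024-09-18T15:21:00
2. Window B: 2024-09-18T15:06:00 to 2024-09-18T15:18:00
3. Overlap period: 2024-09-18T15:06:00 to 2024-09-18T15:18:00
4. Count REQUEST events in overlap: 4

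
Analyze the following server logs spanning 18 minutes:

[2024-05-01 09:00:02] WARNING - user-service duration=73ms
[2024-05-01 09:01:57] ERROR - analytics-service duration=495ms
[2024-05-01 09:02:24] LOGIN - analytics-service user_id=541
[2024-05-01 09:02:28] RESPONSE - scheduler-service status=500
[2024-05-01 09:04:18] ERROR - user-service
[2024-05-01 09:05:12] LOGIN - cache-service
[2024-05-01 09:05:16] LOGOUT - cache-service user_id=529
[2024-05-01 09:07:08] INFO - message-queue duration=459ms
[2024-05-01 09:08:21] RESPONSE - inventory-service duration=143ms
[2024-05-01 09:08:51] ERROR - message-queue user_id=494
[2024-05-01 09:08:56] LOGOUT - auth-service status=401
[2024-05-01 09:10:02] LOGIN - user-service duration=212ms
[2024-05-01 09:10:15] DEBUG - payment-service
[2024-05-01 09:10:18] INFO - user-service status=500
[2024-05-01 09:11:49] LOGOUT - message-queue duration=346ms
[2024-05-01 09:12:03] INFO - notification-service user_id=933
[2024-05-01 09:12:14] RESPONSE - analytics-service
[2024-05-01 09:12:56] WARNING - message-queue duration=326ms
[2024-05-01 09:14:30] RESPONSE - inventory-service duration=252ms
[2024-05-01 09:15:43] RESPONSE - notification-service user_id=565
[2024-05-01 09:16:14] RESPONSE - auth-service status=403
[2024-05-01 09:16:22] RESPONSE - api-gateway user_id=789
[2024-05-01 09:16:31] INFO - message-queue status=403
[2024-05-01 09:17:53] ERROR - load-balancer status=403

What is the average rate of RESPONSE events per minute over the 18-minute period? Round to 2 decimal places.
0.39

To calculate the rate:

1. Count total RESPONSE events: 7
2. Total time period: 18 minutes
3. Rate = 7 / 18 = 0.39 events per minute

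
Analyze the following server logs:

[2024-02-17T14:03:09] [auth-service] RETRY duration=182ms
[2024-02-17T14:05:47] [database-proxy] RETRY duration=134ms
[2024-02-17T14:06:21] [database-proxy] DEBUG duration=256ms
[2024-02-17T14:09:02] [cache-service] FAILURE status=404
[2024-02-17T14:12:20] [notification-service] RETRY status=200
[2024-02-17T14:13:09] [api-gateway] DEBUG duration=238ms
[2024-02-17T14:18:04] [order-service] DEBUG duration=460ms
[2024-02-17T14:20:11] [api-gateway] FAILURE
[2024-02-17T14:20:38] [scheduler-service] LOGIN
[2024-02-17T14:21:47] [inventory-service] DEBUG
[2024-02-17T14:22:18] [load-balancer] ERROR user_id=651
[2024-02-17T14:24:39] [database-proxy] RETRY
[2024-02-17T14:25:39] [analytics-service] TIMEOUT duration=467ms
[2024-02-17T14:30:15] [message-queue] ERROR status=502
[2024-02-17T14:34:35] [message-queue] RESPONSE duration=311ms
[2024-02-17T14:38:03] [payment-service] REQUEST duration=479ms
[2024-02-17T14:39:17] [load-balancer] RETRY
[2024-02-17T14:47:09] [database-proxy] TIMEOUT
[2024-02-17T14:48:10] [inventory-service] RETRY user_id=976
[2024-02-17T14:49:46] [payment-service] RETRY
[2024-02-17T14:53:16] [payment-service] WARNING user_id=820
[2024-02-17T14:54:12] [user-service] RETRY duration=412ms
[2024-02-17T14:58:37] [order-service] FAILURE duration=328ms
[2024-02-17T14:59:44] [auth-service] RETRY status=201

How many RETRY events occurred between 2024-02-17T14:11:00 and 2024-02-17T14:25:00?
2

To count events in the time window:

1. Window boundaries: 2024-02-17T14:11:00 to 2024-02-17T14:25:00
2. Filter for RETRY events within this window
3. Count matching events: 2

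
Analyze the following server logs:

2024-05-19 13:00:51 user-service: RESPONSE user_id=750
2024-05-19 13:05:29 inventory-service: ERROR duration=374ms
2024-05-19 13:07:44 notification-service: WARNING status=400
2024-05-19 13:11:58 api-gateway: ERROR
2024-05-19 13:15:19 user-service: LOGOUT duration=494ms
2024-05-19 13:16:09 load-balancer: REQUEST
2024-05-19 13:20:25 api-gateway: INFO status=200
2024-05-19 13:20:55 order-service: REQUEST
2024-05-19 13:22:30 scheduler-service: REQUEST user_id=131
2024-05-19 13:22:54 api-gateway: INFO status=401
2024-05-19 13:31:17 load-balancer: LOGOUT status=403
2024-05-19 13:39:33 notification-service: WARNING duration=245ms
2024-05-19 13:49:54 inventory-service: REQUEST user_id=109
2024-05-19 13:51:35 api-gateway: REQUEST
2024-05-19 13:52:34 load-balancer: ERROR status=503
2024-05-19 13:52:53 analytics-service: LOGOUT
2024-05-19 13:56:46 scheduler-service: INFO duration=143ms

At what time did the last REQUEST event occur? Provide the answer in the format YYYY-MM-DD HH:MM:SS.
2024-05-19 13:51:35

To find the last event:

1. Filter for all REQUEST events
2. Sort by timestamp
3. Select the last one
4. Timestamp: 2024-05-19 13:51:35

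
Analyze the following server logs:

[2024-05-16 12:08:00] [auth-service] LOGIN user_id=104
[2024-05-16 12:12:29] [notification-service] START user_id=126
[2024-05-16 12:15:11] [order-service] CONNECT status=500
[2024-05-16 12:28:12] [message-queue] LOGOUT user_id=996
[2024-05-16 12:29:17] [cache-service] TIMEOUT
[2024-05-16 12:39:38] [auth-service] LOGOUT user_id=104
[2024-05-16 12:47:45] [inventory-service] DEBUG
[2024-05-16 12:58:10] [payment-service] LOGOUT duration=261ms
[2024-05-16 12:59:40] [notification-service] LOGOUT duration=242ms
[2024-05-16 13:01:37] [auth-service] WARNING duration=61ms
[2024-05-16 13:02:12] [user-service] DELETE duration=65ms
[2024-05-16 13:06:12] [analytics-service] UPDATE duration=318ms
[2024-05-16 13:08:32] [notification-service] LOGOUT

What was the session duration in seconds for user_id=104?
1898

To calculate session duration:

1. Find LOGIN event for user_id=104: 2024-05-16 12:08:00
2. Find LOGOUT event for user_id=104: 2024-05-16 12:39:38
3. Session duration: 2024-05-16 12:39:38 - 2024-05-16 12:08:00 = 1898 seconds (31 minutes)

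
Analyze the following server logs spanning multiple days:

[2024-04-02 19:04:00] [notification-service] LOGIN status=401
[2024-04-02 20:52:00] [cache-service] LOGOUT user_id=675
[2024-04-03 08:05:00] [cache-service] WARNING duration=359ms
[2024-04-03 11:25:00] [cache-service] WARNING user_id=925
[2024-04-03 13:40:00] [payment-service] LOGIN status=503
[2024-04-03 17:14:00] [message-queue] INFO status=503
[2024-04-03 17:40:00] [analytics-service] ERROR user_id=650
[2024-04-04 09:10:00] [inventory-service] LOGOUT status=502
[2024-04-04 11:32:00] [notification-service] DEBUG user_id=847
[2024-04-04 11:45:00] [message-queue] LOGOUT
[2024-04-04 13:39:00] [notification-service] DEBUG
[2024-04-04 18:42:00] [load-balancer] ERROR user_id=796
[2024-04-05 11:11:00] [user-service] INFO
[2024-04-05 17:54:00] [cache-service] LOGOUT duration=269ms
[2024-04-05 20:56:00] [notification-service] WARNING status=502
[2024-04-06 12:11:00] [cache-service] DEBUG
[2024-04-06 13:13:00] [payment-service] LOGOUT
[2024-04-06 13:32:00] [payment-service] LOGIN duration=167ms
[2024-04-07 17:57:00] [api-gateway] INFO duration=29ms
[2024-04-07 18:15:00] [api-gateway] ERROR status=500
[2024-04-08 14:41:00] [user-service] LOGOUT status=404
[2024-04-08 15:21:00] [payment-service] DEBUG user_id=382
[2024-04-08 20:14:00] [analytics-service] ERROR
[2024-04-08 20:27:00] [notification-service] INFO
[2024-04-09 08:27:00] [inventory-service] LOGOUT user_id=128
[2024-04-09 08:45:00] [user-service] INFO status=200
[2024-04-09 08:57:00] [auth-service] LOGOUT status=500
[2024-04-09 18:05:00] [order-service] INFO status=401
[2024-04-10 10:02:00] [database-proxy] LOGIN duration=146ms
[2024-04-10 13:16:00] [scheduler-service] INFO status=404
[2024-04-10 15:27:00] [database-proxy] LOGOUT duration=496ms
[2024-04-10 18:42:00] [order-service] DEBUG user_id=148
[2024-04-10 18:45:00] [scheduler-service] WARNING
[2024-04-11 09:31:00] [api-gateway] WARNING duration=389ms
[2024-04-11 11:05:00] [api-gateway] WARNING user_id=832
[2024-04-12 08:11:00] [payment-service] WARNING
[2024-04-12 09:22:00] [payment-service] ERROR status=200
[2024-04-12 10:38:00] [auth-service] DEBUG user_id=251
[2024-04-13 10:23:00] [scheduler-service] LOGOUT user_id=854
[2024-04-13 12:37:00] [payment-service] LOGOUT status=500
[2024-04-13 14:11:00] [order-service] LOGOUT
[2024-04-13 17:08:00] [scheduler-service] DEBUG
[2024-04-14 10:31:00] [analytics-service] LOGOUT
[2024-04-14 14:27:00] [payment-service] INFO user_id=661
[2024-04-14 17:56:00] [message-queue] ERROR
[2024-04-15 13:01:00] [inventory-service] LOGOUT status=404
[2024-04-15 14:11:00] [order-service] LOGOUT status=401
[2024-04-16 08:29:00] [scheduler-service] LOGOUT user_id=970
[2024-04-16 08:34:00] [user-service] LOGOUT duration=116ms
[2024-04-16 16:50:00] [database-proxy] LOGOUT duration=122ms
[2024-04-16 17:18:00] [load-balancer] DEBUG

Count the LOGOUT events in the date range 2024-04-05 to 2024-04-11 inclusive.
6

To filter by date range:

1. Date range: 2024-04-05 through 2024-04-11, both dates inclusive
2. Filter for LOGOUT events whose date falls in this range
3. Count matching events: 6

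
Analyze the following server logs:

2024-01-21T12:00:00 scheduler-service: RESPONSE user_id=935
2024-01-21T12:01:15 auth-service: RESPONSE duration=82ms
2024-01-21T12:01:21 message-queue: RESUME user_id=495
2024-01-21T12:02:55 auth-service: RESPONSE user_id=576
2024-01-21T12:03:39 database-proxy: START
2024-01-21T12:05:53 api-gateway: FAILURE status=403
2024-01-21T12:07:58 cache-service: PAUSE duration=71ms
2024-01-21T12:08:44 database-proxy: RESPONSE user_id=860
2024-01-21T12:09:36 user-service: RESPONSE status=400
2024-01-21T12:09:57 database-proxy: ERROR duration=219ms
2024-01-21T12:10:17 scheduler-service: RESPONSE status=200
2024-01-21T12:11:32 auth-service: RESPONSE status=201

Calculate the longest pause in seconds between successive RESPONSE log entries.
349

To find the longest gap:

1. Extract all RESPONSE events in chronological order
2. Calculate time differences between consecutive events
3. Find the maximum difference
4. Longest gap: 349 seconds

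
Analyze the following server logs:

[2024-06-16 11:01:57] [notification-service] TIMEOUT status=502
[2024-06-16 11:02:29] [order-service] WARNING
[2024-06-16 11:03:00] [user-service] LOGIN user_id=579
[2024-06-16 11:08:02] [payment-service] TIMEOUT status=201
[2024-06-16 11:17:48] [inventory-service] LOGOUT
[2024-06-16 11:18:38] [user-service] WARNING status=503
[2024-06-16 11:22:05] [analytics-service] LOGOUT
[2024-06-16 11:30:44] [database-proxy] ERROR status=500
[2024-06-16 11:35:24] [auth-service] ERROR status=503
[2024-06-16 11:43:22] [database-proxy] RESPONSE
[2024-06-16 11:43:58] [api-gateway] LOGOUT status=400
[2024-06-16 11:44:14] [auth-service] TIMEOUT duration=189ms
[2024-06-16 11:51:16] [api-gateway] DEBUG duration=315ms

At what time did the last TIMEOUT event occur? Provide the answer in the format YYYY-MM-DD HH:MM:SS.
2024-06-16 11:44:14

To find the last event:

1. Filter for all TIMEOUT events
2. Sort by timestamp
3. Select the last one
4. Timestamp: 2024-06-16 11:44:14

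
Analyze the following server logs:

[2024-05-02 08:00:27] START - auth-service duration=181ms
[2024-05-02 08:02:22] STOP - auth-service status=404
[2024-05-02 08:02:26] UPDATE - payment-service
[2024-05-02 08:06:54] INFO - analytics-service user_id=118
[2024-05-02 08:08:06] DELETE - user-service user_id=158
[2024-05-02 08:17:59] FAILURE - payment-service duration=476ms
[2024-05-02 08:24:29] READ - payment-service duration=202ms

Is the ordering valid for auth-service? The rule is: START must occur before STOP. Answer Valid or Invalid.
Valid

To validate ordering:

1. Required order: START → STOP
2. Rule: START must occur before STOP
3. Check actual order of events for auth-service
4. Result: Valid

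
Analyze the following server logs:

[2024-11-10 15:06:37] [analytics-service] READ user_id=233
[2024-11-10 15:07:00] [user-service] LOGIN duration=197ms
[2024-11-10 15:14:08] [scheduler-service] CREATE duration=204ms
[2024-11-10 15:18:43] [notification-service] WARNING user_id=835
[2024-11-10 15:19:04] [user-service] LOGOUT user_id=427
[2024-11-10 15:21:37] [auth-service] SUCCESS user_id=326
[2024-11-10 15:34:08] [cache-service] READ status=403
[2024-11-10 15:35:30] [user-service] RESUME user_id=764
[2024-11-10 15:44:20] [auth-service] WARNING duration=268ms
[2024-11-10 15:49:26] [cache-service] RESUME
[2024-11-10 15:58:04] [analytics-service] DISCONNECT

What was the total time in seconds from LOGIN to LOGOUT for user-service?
724

To calculate state duration:

1. Find LOGIN event for user-service: 2024-11-10 15:07:00
2. Find LOGOUT event for user-service: 2024-11-10 15:19:04
3. Calculate duration: 2024-11-10 15:19:04 - 2024-11-10 15:07:00 = 724 seconds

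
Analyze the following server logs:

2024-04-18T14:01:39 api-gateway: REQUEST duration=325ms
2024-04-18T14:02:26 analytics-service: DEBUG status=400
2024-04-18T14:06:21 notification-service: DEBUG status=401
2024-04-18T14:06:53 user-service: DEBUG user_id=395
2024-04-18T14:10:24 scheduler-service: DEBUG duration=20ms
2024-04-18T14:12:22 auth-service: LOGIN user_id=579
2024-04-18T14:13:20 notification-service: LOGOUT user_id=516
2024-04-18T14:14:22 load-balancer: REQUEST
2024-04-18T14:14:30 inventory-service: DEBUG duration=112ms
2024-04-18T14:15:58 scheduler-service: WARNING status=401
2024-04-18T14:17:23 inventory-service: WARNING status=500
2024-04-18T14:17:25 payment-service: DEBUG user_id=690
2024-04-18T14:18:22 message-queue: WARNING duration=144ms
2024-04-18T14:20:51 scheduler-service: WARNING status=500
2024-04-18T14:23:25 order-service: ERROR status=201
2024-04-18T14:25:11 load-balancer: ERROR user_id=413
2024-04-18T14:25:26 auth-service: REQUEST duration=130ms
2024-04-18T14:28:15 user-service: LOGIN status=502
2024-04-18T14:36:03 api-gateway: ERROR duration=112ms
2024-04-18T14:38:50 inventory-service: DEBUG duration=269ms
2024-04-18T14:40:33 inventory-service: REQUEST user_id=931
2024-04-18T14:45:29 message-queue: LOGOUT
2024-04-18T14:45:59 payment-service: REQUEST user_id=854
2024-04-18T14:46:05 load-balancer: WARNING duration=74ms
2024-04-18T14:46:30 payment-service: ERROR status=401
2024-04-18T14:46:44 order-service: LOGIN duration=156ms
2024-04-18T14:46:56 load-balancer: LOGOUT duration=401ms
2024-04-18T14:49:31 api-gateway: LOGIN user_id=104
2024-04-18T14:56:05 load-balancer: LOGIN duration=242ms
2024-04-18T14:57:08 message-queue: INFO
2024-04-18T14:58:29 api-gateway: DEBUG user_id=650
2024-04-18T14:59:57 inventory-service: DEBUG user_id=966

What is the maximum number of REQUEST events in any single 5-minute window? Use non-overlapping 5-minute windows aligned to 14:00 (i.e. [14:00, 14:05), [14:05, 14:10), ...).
1

To find the burst window:

1. Divide the log period into non-overlapping 5-minute windows starting at 14:00
2. Count REQUEST events in each window
3. Find the window with maximum count
4. Maximum events in a window: 1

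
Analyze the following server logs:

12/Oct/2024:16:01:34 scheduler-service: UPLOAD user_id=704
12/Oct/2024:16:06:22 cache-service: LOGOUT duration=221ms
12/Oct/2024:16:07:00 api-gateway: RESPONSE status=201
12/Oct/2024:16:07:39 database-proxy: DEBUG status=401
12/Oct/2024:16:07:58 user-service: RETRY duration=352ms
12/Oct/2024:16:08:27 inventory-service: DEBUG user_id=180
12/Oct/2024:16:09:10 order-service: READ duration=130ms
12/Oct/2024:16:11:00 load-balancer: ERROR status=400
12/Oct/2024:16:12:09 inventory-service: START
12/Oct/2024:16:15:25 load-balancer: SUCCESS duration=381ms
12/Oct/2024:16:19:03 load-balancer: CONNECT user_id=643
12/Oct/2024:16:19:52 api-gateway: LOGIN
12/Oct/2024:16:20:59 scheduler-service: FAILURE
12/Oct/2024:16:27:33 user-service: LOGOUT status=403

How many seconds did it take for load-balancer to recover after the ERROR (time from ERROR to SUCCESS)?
265

To calculate recovery time:

1. Find ERROR event for load-balancer: 12/Oct/2024:16:11:00
2. Find next SUCCESS event for load-balancer: 12/Oct/2024:16:15:25
3. Recovery time: 12/Oct/2024:16:15:25 - 12/Oct/2024:16:11:00 = 265 seconds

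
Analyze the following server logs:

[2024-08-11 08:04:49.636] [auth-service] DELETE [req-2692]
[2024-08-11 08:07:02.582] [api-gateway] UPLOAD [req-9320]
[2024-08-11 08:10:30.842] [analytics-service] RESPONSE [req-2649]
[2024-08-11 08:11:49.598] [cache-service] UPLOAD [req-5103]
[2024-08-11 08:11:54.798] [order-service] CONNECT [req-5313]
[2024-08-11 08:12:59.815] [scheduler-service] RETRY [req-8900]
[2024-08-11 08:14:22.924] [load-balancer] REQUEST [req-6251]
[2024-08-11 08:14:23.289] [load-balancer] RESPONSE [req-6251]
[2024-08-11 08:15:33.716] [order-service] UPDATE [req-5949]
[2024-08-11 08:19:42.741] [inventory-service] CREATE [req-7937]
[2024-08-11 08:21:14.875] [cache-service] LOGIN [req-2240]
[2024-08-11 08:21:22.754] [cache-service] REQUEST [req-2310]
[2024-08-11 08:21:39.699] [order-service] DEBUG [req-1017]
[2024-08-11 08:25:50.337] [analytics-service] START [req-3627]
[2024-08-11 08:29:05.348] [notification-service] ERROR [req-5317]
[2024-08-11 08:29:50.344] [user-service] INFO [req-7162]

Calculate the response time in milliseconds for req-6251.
365

To calculate latency:

1. Find REQUEST with id req-6251: 2024-08-11 08:14:22.924
2. Find RESPONSE with id req-6251: 2024-08-11 08:14:23.289
3. Latency: 2024-08-11 08:14:23.289 - 2024-08-11 08:14:22.924 = 365ms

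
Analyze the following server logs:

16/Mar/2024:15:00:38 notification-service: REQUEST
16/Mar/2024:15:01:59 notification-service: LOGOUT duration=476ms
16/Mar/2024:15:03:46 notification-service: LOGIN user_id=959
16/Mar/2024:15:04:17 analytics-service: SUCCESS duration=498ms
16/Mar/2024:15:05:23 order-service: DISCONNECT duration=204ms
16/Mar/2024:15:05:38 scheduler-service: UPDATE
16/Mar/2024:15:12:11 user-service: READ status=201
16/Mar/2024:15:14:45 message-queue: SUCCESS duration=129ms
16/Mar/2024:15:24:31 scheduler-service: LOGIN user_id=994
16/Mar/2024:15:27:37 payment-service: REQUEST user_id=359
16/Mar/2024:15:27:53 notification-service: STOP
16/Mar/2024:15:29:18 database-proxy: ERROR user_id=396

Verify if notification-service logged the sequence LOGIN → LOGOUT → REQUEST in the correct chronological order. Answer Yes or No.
No

To verify sequence order:

1. Find all events in sequence LOGIN → LOGOUT → REQUEST for notification-service
2. Extract their timestamps
3. Check if timestamps are in ascending order
4. Result: No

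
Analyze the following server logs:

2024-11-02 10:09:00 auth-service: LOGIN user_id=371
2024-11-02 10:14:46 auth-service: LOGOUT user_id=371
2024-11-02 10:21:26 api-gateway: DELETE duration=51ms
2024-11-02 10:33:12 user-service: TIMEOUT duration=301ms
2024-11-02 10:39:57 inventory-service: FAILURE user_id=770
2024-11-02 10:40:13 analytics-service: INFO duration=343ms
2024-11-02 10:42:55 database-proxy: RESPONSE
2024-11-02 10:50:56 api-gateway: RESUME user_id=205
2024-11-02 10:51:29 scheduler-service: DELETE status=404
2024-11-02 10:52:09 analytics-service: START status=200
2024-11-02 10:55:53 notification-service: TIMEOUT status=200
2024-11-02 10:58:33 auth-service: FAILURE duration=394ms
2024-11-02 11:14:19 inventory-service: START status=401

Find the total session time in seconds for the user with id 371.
346

To calculate session duration:

1. Find LOGIN event for user_id=371: 2024-11-02 10:09:00
2. Find LOGOUT event for user_id=371: 2024-11-02 10:14:46
3. Session duration: 2024-11-02 10:14:46 - 2024-11-02 10:09:00 = 346 seconds (5 minutes)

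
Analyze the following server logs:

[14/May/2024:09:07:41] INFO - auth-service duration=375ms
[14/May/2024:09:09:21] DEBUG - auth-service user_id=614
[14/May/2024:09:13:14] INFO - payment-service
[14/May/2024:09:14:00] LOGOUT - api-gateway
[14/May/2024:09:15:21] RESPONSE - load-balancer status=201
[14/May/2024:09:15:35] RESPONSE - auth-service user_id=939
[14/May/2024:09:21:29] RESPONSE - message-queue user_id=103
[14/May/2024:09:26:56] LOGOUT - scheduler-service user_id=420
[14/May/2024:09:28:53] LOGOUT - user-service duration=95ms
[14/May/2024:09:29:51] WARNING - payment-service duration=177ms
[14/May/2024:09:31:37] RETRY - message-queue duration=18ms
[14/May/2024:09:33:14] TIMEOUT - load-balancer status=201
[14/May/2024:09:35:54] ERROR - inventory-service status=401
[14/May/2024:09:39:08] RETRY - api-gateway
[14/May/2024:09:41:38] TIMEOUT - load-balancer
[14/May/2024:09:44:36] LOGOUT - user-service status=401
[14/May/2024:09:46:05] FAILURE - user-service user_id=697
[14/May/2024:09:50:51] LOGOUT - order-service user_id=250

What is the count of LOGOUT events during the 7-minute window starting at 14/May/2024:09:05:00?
0

To count events in the time window:

1. Window boundaries: 14/May/2024:09:05:00 to 14/May/2024:09:12:00
2. Filter for LOGOUT events within this window
3. Count matching events: 0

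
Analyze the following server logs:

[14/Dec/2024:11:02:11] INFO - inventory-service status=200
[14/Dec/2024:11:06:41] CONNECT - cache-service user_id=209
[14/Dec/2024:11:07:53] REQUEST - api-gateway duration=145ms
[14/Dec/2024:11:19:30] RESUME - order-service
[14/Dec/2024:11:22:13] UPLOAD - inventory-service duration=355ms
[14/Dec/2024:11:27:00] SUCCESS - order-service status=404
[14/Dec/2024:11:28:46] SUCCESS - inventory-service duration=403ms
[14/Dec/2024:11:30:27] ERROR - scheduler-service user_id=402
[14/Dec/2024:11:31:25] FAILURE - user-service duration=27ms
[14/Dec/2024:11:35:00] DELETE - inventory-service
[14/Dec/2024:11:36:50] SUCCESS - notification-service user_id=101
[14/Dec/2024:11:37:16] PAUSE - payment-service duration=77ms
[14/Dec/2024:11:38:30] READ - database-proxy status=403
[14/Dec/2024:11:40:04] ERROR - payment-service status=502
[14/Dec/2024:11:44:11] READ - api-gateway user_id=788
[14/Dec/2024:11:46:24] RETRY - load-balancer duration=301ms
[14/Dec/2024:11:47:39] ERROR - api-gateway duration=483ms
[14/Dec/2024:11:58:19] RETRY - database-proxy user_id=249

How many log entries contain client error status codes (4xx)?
2

To find matching entries:

1. Pattern to match: client error status codes (4xx)
2. Scan each log entry for the pattern
3. Count matches: 2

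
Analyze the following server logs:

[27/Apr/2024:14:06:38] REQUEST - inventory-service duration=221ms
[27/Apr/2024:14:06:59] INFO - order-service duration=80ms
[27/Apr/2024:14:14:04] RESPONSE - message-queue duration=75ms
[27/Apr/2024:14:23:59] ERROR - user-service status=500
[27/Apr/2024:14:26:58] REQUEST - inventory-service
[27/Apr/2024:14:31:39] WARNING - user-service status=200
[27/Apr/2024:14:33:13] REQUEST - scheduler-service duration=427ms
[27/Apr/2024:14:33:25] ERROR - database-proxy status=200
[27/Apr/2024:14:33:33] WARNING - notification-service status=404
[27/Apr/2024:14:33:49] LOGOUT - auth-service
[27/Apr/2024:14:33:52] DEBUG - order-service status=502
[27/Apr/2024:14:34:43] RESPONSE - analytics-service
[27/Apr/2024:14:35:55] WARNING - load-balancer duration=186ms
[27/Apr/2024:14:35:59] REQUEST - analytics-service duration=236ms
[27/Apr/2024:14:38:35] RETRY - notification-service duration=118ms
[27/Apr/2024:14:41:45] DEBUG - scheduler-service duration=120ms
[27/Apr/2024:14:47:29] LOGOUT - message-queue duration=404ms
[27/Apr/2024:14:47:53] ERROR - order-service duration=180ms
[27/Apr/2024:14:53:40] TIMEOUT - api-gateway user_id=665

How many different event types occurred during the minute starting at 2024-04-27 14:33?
5

To count unique event types:

1. Filter events in the minute starting at 2024-04-27 14:33
2. Extract event types from matching entries
3. Count unique types: 5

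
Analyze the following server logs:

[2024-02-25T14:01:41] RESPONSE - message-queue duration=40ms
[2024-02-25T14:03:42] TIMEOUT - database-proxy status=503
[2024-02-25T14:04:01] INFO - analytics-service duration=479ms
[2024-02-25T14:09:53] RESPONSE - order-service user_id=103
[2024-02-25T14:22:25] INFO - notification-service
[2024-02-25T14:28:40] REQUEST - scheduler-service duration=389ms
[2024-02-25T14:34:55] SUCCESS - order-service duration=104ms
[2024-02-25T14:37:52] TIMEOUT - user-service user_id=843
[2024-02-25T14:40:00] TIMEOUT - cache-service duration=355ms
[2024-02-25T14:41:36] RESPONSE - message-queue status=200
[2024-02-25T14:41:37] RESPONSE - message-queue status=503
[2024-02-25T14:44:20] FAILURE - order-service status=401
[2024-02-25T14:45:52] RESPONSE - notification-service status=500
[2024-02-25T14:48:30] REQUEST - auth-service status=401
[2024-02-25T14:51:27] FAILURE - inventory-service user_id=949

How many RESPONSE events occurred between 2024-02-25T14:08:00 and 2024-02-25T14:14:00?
1

To count events in the time window:

1. Window boundaries: 2024-02-25T14:08:00 to 2024-02-25T14:14:00
2. Filter for RESPONSE events within this window
3. Count matching events: 1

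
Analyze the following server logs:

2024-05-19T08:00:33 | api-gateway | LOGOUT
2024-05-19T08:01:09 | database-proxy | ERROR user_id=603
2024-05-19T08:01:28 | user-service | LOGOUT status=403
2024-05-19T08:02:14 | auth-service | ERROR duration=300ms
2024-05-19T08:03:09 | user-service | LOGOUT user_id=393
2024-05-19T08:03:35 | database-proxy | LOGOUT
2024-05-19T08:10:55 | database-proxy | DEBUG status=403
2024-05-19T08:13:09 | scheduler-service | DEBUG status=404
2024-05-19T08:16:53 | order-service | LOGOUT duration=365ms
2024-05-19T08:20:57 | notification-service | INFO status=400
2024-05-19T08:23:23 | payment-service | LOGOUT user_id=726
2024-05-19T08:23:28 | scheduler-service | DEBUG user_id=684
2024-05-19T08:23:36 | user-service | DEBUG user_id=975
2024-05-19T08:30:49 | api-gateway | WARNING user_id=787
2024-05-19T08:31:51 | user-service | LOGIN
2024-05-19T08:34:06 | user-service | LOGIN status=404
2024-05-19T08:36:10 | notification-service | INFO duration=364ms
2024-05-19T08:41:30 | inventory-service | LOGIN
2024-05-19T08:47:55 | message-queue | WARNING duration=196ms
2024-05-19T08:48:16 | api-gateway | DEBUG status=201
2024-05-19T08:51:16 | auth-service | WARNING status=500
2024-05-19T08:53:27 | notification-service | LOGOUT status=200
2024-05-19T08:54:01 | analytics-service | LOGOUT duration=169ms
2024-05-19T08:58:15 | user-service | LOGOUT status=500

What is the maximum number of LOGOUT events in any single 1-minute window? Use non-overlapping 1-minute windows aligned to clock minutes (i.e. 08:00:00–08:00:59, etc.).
2

To find the burst window:

1. Divide the log period into non-overlapping 1-minute windows starting at 08:00
2. Count LOGOUT events in each window
3. Find the window with maximum count
4. Maximum events in a window: 2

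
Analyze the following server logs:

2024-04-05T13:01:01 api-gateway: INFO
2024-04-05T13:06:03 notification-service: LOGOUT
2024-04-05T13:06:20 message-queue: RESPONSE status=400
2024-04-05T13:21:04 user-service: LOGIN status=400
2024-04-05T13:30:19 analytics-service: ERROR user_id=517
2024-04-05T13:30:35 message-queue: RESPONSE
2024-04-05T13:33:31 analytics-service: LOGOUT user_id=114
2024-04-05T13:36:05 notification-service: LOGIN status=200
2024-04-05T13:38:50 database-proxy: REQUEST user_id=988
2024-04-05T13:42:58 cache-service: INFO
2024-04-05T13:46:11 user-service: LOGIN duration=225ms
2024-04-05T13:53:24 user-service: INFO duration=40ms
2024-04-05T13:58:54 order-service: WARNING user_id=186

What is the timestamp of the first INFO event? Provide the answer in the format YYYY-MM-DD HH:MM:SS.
2024-04-05 13:01:01

To find the first event:

1. Filter for all INFO events
2. Sort by timestamp
3. Select the first one
4. Timestamp: 2024-04-05 13:01:01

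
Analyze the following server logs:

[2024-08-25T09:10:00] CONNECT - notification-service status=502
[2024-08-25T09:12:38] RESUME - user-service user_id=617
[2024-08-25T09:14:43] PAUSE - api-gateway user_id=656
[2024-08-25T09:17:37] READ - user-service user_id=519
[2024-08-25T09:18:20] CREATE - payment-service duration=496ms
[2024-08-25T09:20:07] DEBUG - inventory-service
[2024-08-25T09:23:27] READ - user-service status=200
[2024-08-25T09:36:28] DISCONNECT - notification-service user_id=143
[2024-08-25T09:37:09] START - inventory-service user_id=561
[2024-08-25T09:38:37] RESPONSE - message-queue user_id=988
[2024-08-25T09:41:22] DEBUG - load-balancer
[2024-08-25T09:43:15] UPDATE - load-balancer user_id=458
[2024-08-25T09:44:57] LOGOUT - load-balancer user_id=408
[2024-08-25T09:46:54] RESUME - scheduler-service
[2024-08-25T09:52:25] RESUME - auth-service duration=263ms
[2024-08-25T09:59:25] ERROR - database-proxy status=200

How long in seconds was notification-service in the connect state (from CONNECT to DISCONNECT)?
1588

To calculate state duration:

1. Find CONNECT event for notification-service: 2024-08-25T09:10:00
2. Find DISCONNECT event for notification-service: 2024-08-25T09:36:28
3. Calculate duration: 2024-08-25T09:36:28 - 2024-08-25T09:10:00 = 1588 seconds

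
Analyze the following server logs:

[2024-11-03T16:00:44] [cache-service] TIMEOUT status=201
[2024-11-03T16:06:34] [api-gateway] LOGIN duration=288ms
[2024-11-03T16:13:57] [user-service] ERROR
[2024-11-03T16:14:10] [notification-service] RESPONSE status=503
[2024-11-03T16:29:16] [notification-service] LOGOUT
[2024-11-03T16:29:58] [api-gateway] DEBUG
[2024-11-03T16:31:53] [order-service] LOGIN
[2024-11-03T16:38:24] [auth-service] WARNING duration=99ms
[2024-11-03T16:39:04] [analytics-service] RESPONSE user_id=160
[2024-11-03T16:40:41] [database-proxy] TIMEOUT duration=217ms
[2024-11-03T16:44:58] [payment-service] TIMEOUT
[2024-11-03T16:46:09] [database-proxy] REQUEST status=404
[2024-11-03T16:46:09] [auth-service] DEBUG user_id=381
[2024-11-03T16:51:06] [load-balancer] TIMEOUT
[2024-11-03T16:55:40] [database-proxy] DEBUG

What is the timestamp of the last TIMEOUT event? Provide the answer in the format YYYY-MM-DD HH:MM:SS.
2024-11-03 16:51:06

To find the last event:

1. Filter for all TIMEOUT events
2. Sort by timestamp
3. Select the last one
4. Timestamp: 2024-11-03 16:51:06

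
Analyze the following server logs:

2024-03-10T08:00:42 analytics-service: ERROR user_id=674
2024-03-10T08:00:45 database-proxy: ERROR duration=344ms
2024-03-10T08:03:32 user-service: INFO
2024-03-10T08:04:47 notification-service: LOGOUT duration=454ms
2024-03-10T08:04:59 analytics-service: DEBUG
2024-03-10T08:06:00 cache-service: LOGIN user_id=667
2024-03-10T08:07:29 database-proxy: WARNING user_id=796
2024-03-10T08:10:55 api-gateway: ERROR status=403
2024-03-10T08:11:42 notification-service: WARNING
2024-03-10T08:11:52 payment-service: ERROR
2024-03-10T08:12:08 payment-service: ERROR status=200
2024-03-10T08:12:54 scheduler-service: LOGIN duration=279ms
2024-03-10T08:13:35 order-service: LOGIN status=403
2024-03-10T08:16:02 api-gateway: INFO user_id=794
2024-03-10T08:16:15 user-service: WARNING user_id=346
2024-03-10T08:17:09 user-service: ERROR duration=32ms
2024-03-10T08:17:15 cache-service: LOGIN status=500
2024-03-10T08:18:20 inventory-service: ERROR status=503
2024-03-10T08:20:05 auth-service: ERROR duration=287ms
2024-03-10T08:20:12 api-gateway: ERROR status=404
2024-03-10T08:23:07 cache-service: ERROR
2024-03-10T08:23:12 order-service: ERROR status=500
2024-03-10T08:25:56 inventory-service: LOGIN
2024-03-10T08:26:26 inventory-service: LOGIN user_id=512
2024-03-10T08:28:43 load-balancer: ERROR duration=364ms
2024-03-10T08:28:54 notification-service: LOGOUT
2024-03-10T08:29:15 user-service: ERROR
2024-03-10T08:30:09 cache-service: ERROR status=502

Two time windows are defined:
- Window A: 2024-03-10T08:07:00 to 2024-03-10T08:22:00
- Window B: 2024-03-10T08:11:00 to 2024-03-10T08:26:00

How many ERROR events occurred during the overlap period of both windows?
6

To find overlap events:

1. Window A: 2024-03-10T08:07:00 to 2024-03-10T08:22:00
2. Window B: 2024-03-10T08:11:00 to 2024-03-10T08:26:00
3. Overlap period: 2024-03-10T08:11:00 to 2024-03-10T08:22:00
4. Count ERROR events in overlap: 6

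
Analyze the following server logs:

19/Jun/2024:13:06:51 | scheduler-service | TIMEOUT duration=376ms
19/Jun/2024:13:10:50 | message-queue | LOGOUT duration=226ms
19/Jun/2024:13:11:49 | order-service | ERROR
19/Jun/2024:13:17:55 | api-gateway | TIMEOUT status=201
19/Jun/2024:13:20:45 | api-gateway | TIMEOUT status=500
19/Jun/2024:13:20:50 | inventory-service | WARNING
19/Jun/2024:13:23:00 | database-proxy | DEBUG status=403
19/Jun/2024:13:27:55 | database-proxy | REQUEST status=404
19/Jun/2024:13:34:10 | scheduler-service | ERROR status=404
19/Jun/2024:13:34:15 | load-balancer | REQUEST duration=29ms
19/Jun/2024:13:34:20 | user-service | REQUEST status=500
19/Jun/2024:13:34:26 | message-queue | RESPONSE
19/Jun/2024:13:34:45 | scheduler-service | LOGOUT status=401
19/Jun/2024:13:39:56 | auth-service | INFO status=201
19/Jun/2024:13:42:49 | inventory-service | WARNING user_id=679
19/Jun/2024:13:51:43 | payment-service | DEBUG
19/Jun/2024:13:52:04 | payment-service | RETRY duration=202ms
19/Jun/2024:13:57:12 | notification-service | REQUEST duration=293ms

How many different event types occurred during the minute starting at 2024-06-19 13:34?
4

To count unique event types:

1. Filter events in the minute starting at 2024-06-19 13:34
2. Extract event types from matching entries
3. Count unique types: 4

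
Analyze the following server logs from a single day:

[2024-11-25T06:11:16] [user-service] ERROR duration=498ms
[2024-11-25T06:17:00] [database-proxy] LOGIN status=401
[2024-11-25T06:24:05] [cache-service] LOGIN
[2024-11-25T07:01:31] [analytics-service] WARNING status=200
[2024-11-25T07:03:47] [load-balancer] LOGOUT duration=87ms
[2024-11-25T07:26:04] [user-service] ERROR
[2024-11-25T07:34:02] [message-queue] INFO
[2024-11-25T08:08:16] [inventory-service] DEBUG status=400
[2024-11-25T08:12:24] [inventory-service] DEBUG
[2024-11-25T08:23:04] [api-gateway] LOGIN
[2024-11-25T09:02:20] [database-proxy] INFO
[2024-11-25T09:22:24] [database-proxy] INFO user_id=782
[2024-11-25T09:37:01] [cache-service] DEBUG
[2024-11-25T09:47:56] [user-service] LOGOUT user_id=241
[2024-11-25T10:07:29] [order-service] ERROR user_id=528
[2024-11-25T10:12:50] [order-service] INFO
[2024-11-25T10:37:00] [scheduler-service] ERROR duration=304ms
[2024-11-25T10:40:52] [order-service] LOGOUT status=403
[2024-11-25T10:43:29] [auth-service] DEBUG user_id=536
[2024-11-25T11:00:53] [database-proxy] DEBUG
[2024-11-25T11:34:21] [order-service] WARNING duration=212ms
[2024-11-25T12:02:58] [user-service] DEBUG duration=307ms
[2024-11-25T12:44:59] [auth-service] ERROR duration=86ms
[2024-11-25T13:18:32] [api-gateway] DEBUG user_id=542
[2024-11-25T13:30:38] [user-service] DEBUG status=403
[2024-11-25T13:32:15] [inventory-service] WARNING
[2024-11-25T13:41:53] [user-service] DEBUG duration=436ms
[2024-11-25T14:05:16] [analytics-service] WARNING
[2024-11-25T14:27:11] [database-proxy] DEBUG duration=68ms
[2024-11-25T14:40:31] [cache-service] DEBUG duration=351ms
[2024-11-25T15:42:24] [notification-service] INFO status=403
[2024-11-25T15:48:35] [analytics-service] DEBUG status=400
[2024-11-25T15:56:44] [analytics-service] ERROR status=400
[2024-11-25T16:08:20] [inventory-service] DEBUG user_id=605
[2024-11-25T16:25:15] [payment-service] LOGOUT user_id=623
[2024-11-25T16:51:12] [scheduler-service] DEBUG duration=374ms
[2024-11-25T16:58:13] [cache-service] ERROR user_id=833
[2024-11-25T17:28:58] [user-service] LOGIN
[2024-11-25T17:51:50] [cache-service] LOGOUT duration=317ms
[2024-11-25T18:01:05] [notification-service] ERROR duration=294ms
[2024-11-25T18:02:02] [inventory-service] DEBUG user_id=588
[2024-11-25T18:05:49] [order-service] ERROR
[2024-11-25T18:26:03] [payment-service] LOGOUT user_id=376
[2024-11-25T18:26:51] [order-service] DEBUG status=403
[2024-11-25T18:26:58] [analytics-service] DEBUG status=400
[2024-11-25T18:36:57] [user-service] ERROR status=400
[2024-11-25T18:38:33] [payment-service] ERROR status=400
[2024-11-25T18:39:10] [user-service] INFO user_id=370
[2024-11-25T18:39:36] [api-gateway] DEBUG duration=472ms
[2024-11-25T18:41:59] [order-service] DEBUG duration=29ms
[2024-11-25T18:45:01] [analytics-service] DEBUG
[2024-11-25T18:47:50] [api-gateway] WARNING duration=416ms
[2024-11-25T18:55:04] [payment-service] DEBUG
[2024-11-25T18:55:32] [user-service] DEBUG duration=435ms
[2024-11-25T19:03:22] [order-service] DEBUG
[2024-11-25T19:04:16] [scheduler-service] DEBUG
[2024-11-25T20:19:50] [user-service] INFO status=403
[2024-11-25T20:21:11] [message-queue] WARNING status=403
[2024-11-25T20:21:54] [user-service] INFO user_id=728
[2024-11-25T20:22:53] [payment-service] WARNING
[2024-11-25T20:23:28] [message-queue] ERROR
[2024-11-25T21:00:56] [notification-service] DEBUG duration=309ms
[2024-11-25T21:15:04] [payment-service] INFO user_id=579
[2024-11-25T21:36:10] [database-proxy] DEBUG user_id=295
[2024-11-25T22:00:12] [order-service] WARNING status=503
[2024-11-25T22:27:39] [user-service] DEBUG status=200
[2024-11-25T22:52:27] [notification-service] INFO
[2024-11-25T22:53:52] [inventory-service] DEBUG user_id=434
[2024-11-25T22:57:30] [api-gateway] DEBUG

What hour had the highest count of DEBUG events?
18

To find the peak hour:

1. Group all DEBUG events by hour
2. Count events in each hour
3. Find hour with maximum count
4. Peak hour: 18 (with 8 events)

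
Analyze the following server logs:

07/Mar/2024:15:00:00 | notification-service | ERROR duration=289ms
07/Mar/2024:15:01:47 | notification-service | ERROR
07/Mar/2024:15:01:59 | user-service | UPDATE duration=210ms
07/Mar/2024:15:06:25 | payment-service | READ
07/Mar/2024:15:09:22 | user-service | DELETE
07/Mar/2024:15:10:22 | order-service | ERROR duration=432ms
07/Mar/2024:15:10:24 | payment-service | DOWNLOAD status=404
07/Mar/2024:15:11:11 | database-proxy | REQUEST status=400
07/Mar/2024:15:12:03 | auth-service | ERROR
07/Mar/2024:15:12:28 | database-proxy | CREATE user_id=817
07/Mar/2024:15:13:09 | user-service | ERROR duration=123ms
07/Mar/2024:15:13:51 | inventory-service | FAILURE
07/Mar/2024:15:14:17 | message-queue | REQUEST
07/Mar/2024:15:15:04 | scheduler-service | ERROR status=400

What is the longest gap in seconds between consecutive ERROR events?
515

To find the longest gap:

1. Extract all ERROR events in chronological order
2. Calculate time differences between consecutive events
3. Find the maximum difference
4. Longest gap: 515 seconds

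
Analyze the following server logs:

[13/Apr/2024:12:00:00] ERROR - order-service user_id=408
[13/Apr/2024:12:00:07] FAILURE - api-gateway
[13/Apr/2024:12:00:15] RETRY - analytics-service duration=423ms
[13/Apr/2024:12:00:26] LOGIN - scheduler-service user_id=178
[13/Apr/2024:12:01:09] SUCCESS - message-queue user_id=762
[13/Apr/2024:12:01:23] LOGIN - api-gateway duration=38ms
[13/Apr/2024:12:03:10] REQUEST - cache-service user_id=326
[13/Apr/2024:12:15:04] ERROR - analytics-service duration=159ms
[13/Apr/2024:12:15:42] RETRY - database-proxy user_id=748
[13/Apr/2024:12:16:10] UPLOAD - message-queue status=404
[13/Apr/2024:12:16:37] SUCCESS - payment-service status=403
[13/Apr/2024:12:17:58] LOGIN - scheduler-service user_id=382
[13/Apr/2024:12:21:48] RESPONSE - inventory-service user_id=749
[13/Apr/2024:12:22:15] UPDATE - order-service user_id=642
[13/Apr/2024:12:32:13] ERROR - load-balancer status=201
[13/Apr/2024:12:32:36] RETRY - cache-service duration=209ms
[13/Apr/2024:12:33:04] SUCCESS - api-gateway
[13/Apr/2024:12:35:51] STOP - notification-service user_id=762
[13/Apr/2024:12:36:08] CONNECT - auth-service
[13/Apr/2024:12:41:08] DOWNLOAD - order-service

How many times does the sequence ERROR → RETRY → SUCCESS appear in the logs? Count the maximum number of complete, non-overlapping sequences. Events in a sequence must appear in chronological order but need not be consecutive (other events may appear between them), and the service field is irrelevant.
3

To count sequences:

1. Look for pattern: ERROR → RETRY → SUCCESS
2. Greedily scan the log in chronological order, matching each sequence element in turn (ignoring service)
3. Each time the full pattern completes, increment the count and restart matching from the next event
4. Complete non-overlapping sequences found: 3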